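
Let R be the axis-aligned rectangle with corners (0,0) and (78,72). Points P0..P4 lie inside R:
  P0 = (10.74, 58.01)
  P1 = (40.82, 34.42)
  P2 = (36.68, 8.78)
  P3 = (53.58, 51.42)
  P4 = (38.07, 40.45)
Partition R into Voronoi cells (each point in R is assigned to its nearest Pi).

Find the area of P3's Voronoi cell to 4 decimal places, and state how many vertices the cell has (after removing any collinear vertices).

Area of P3's cell: 1496.2052 (5 vertices)

1. box [0,78]×[0,72]: [(0, 0) (78, 0) (78, 72) (0, 72)]
2. ⊥bis P3·P0 via (32.16,54.715): [(23.7433, 0) (78, 0) (78, 72) (34.8189, 72)]  |A|=3507.7604
3. ⊥bis P3·P1 via (47.2,42.92): [(32.0902, 54.2612) (78, 19.8019) (78, 72) (34.8189, 72)]  |A|=1581.192
4. ⊥bis P3·P2 via (45.13,30.1): [(32.0902, 54.2612) (78, 19.8019) (78, 72) (34.8189, 72)]  |A|=1581.192
5. ⊥bis P3·P4 via (45.825,45.935): [(33.4918, 63.3724) (48.8147, 41.7081) (78, 19.8019) (78, 72) (34.8189, 72)]  |A|=1496.2052
6. canonical 5-gon: [(33.4918, 63.3724) (48.8147, 41.7081) (78, 19.8019) (78, 72) (34.8189, 72)]
7. shoelace: 1496.2052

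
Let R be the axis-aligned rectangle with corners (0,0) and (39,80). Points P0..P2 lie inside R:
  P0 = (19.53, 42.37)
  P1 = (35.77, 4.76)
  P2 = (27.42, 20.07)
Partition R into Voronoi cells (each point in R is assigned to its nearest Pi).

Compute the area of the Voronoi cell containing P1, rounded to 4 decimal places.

Area of P1's cell: 248.1894

1. box [0,39]×[0,80]: [(0, 0) (39, 0) (39, 80) (0, 80)]
2. ⊥bis P1·P0 via (27.65,23.565): [(0, 11.6257) (0, 0) (39, 0) (39, 28.4659)]  |A|=781.7874
3. ⊥bis P1·P2 via (31.595,12.415): [(8.8317, 0) (39, 0) (39, 16.4537)]  |A|=248.1894
4. canonical 3-gon: [(8.8317, 0) (39, 0) (39, 16.4537)]
5. shoelace: 248.1894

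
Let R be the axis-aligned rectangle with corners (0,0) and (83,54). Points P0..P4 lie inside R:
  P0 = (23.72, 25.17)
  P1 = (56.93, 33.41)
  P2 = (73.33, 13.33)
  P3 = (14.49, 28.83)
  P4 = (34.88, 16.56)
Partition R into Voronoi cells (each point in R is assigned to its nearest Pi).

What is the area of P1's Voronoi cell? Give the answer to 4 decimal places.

Area of P1's cell: 1301.8294

1. box [0,83]×[0,54]: [(0, 0) (83, 0) (83, 54) (0, 54)]
2. ⊥bis P1·P0 via (40.325,29.29): [(47.5924, 0) (83, 0) (83, 54) (34.194, 54)]  |A|=2273.7677
3. ⊥bis P1·P2 via (65.13,23.37): [(45.726, 7.5221) (83, 37.965) (83, 54) (34.194, 54)]  |A|=1433.0436
4. ⊥bis P1·P3 via (35.71,31.12): [(45.726, 7.5221) (83, 37.965) (83, 54) (34.194, 54)]  |A|=1433.0436
5. ⊥bis P1·P4 via (45.905,24.985): [(39.2239, 33.728) (54.0527, 14.3228) (83, 37.965) (83, 54) (34.194, 54)]  |A|=1301.8294
6. canonical 5-gon: [(39.2239, 33.728) (54.0527, 14.3228) (83, 37.965) (83, 54) (34.194, 54)]
7. shoelace: 1301.8294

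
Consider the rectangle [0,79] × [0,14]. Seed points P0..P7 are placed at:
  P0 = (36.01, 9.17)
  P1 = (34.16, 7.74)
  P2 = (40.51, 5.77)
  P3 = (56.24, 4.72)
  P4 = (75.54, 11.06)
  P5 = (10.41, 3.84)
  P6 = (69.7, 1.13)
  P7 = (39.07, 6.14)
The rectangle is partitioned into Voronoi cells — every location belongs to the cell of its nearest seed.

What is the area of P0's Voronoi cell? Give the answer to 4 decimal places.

Area of P0's cell: 47.2585

1. box [0,79]×[0,14]: [(0, 0) (79, 0) (79, 14) (0, 14)]
2. ⊥bis P0·P1 via (35.085,8.455): [(41.6205, 0) (79, 0) (79, 14) (30.7989, 14)]  |A|=599.0645
3. ⊥bis P0·P2 via (38.26,7.47): [(37.0669, 5.891) (43.1938, 14) (30.7989, 14)]  |A|=50.2555
4. ⊥bis P0·P3 via (46.125,6.945): [(37.0669, 5.891) (43.1938, 14) (30.7989, 14)]  |A|=50.2555
5. ⊥bis P0·P4 via (55.775,10.115): [(37.0669, 5.891) (43.1938, 14) (30.7989, 14)]  |A|=50.2555
6. ⊥bis P0·P5 via (23.21,6.505): [(37.0669, 5.891) (43.1938, 14) (30.7989, 14)]  |A|=50.2555
7. ⊥bis P0·P6 via (52.855,5.15): [(37.0669, 5.891) (43.1938, 14) (30.7989, 14)]  |A|=50.2555
8. ⊥bis P0·P7 via (37.54,7.655): [(36.5086, 6.6133) (41.1683, 11.3192) (43.1938, 14) (30.7989, 14)]  |A|=47.2585
9. canonical 4-gon: [(36.5086, 6.6133) (41.1683, 11.3192) (43.1938, 14) (30.7989, 14)]
10. shoelace: 47.2585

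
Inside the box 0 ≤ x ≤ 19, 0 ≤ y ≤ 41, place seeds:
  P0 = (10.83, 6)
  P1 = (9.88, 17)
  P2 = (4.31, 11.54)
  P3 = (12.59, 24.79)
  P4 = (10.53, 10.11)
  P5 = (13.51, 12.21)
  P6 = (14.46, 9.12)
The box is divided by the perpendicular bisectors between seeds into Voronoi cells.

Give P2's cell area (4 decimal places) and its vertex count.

Area of P2's cell: 100.2500 (5 vertices)

1. box [0,19]×[0,41]: [(0, 0) (19, 0) (19, 41) (0, 41)]
2. ⊥bis P2·P0 via (7.57,8.77): [(0, 0) (0.1182, 0) (19, 22.2219) (19, 41) (0, 41)]  |A|=569.205
3. ⊥bis P2·P1 via (7.095,14.27): [(0, 21.5079) (0, 0) (0.1182, 0) (9.8528, 11.4566)]  |A|=106.6339
4. ⊥bis P2·P3 via (8.45,18.165): [(0, 21.5079) (0, 0) (0.1182, 0) (9.8528, 11.4566)]  |A|=106.6339
5. ⊥bis P2·P4 via (7.42,10.825): [(7.9998, 13.347) (0, 21.5079) (0, 0) (0.1182, 0) (6.7167, 7.7657)]  |A|=100.25
6. ⊥bis P2·P5 via (8.91,11.875): [(7.9998, 13.347) (0, 21.5079) (0, 0) (0.1182, 0) (6.7167, 7.7657)]  |A|=100.25
7. ⊥bis P2·P6 via (9.385,10.33): [(7.9998, 13.347) (0, 21.5079) (0, 0) (0.1182, 0) (6.7167, 7.7657)]  |A|=100.25
8. canonical 5-gon: [(7.9998, 13.347) (0, 21.5079) (0, 0) (0.1182, 0) (6.7167, 7.7657)]
9. shoelace: 100.25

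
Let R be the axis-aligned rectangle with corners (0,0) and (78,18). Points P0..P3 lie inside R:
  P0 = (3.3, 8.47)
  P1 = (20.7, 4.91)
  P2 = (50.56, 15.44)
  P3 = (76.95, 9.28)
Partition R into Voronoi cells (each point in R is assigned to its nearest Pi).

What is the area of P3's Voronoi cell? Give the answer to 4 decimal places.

Area of P3's cell: 270.5273

1. box [0,78]×[0,18]: [(0, 0) (78, 0) (78, 18) (0, 18)]
2. ⊥bis P3·P0 via (40.125,8.875): [(40.2226, 0) (78, 0) (78, 18) (40.0246, 18)]  |A|=681.7747
3. ⊥bis P3·P1 via (48.825,7.095): [(49.3762, 0) (78, 0) (78, 18) (47.9778, 18)]  |A|=527.814
4. ⊥bis P3·P2 via (63.755,12.36): [(60.8699, 0) (78, 0) (78, 18) (65.0715, 18)]  |A|=270.5273
5. canonical 4-gon: [(60.8699, 0) (78, 0) (78, 18) (65.0715, 18)]
6. shoelace: 270.5273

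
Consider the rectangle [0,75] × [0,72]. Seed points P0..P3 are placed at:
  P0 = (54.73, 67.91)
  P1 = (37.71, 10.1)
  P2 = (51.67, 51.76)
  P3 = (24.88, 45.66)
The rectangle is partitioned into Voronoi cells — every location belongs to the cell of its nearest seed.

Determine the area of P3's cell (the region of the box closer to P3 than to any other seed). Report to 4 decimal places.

1. box [0,75]×[0,72]: [(0, 0) (75, 0) (75, 72) (0, 72)]
2. ⊥bis P3·P0 via (39.805,56.785): [(0, 0) (75, 0) (75, 9.5683) (28.4638, 72) (0, 72)]  |A|=3947.3349
3. ⊥bis P3·P1 via (31.295,27.88): [(0, 16.5888) (54.9807, 36.4258) (28.4638, 72) (0, 72)]  |A|=2029.5616
4. ⊥bis P3·P2 via (38.275,48.71): [(0, 16.5888) (42.128, 31.7885) (34.9547, 63.292) (28.4638, 72) (0, 72)]  |A|=1810.4775
5. canonical 5-gon: [(0, 16.5888) (42.128, 31.7885) (34.9547, 63.292) (28.4638, 72) (0, 72)]
6. shoelace: 1810.4775

Area of P3's cell: 1810.4775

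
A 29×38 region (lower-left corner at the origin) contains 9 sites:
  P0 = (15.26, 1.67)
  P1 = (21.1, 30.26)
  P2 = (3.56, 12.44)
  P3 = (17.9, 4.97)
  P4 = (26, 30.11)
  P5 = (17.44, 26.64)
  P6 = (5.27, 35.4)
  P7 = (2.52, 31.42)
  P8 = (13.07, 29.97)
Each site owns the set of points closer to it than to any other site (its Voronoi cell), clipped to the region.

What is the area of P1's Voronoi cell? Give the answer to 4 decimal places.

1. box [0,29]×[0,38]: [(0, 0) (29, 0) (29, 38) (0, 38)]
2. ⊥bis P1·P0 via (18.18,15.965): [(0, 19.6786) (29, 13.7548) (29, 38) (0, 38)]  |A|=617.2156
3. ⊥bis P1·P2 via (12.33,21.35): [(0, 33.4863) (17.7017, 16.0627) (29, 13.7548) (29, 38) (0, 38)]  |A|=495.0058
4. ⊥bis P1·P3 via (19.5,17.615): [(0, 33.4863) (15.6267, 18.1051) (29, 16.4129) (29, 38) (0, 38)]  |A|=468.0886
5. ⊥bis P1·P4 via (23.55,30.185): [(0, 33.4863) (15.6267, 18.1051) (23.1511, 17.153) (23.7892, 38) (0, 38)]  |A|=350.6435
6. ⊥bis P1·P5 via (19.27,28.45): [(23.37, 24.3047) (23.7892, 38) (9.8244, 38)]  |A|=95.6265
7. ⊥bis P1·P6 via (13.185,32.83): [(13.6182, 34.1642) (23.37, 24.3047) (23.7892, 38) (14.8637, 38)]  |A|=85.9616
8. ⊥bis P1·P7 via (11.81,30.84): [(13.6182, 34.1642) (23.37, 24.3047) (23.7892, 38) (14.8637, 38)]  |A|=85.9616
9. ⊥bis P1·P8 via (17.085,30.115): [(17.0646, 30.6798) (23.37, 24.3047) (23.7892, 38) (16.8002, 38)]  |A|=70.094
10. canonical 4-gon: [(17.0646, 30.6798) (23.37, 24.3047) (23.7892, 38) (16.8002, 38)]
11. shoelace: 70.094

Area of P1's cell: 70.0940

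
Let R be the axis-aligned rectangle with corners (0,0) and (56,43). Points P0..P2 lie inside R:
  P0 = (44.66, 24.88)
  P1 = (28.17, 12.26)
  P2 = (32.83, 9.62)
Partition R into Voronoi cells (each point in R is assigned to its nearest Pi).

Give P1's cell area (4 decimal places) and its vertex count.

1. box [0,56]×[0,43]: [(0, 0) (56, 0) (56, 43) (0, 43)]
2. ⊥bis P1·P0 via (36.415,18.57): [(0, 0) (50.6268, 0) (17.7184, 43) (0, 43)]  |A|=1469.4233
3. ⊥bis P1·P2 via (30.5,10.94): [(0, 0) (24.3022, 0) (35.4999, 19.7657) (17.7184, 43) (0, 43)]  |A|=1209.2616
4. canonical 5-gon: [(0, 0) (24.3022, 0) (35.4999, 19.7657) (17.7184, 43) (0, 43)]
5. shoelace: 1209.2616

Area of P1's cell: 1209.2616 (5 vertices)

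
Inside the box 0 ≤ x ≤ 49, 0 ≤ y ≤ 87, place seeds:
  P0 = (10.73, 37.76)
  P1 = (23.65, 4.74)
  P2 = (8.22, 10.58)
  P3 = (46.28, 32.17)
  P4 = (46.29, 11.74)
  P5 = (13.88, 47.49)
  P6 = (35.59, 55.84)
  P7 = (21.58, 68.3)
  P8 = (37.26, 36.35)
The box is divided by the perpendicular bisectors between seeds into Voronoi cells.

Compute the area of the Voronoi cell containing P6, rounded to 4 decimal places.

Area of P6's cell: 609.2971

1. box [0,49]×[0,87]: [(0, 0) (49, 0) (49, 87) (0, 87)]
2. ⊥bis P6·P0 via (23.16,46.8): [(0, 78.645) (49, 11.27) (49, 87) (0, 87)]  |A|=2060.0825
3. ⊥bis P6·P1 via (29.62,30.29): [(0, 78.645) (36.3029, 28.7285) (49, 25.7617) (49, 87) (0, 87)]  |A|=1968.0816
4. ⊥bis P6·P2 via (21.905,33.21): [(0, 78.645) (36.3029, 28.7285) (49, 25.7617) (49, 87) (0, 87)]  |A|=1968.0816
5. ⊥bis P6·P3 via (40.935,44.005): [(0, 78.645) (29.0849, 38.6532) (49, 47.6474) (49, 87) (0, 87)]  |A|=1697.8539
6. ⊥bis P6·P4 via (40.94,33.79): [(0, 78.645) (29.0849, 38.6532) (49, 47.6474) (49, 87) (0, 87)]  |A|=1697.8539
7. ⊥bis P6·P5 via (24.735,51.665): [(29.6427, 38.9051) (49, 47.6474) (49, 87) (11.1446, 87)]  |A|=1291.207
8. ⊥bis P6·P7 via (28.585,62.07): [(23.1036, 55.9067) (29.6427, 38.9051) (49, 47.6474) (49, 85.0246)]  |A|=677.1044
9. ⊥bis P6·P8 via (36.425,46.095): [(23.1036, 55.9067) (27.1819, 45.303) (47.7023, 47.0613) (49, 47.6474) (49, 85.0246)]  |A|=609.2971
10. canonical 5-gon: [(23.1036, 55.9067) (27.1819, 45.303) (47.7023, 47.0613) (49, 47.6474) (49, 85.0246)]
11. shoelace: 609.2971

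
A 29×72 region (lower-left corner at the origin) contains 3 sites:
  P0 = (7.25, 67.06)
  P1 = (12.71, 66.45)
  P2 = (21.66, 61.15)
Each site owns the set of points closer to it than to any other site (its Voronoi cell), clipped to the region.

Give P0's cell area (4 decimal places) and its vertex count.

1. box [0,29]×[0,72]: [(0, 0) (29, 0) (29, 72) (0, 72)]
2. ⊥bis P0·P1 via (9.98,66.755): [(0, 0) (2.522, 0) (10.566, 72) (0, 72)]  |A|=471.1681
3. ⊥bis P0·P2 via (14.455,64.105): [(0, 28.8602) (7.8977, 48.1167) (10.566, 72) (0, 72)]  |A|=296.5276
4. canonical 4-gon: [(0, 28.8602) (7.8977, 48.1167) (10.566, 72) (0, 72)]
5. shoelace: 296.5276

Area of P0's cell: 296.5276 (4 vertices)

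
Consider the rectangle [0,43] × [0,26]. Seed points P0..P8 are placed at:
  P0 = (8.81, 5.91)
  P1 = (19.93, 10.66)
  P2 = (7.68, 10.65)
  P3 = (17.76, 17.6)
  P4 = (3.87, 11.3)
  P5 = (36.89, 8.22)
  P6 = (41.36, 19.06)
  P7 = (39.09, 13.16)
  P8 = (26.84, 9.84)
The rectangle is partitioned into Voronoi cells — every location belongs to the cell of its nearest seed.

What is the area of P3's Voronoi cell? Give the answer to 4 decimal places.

1. box [0,43]×[0,26]: [(0, 0) (43, 0) (43, 26) (0, 26)]
2. ⊥bis P3·P0 via (13.285,11.755): [(0, 21.9262) (28.6387, 0) (43, 0) (43, 26) (0, 26)]  |A|=804.0314
3. ⊥bis P3·P1 via (18.845,14.13): [(0, 21.9262) (12.6947, 12.2069) (43, 21.6828) (43, 26) (0, 26)]  |A|=387.8264
4. ⊥bis P3·P2 via (12.72,14.125): [(13.8035, 12.5536) (43, 21.6828) (43, 26) (4.5324, 26)]  |A|=321.6492
5. ⊥bis P3·P4 via (10.815,14.45): [(7.5834, 21.5749) (13.8035, 12.5536) (43, 21.6828) (43, 26) (5.5763, 26)]  |A|=319.3394
6. ⊥bis P3·P5 via (27.325,12.91): [(7.5834, 21.5749) (13.8035, 12.5536) (29.5671, 17.4826) (33.7434, 26) (5.5763, 26)]  |A|=250.9219
7. ⊥bis P3·P6 via (29.56,18.33): [(7.5834, 21.5749) (13.8035, 12.5536) (29.5671, 17.4826) (29.6073, 17.5647) (29.0855, 26) (5.5763, 26)]  |A|=231.2765
8. ⊥bis P3·P7 via (28.425,15.38): [(7.5834, 21.5749) (13.8035, 12.5536) (28.8136, 17.247) (29.4406, 20.2592) (29.0855, 26) (5.5763, 26)]  |A|=230.1545
9. ⊥bis P3·P8 via (22.3,13.72): [(7.5834, 21.5749) (13.8035, 12.5536) (24.0381, 15.7538) (29.3359, 21.9527) (29.0855, 26) (5.5763, 26)]  |A|=218.6196
10. canonical 6-gon: [(7.5834, 21.5749) (13.8035, 12.5536) (24.0381, 15.7538) (29.3359, 21.9527) (29.0855, 26) (5.5763, 26)]
11. shoelace: 218.6196

Area of P3's cell: 218.6196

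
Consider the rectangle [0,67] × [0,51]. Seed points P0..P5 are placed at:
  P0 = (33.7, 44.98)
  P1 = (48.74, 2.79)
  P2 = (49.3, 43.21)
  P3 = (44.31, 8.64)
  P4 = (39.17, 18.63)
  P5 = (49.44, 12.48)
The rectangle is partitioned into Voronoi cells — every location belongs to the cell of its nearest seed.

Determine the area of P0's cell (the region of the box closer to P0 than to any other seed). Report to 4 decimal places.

Area of P0's cell: 927.0853

1. box [0,67]×[0,51]: [(0, 0) (67, 0) (67, 51) (0, 51)]
2. ⊥bis P0·P1 via (41.22,23.885): [(0, 9.1908) (67, 33.0751) (67, 51) (0, 51)]  |A|=2001.092
3. ⊥bis P0·P2 via (41.5,44.095): [(0, 9.1908) (39.1221, 23.1371) (42.2835, 51) (0, 51)]  |A|=1406.901
4. ⊥bis P0·P3 via (39.005,26.81): [(0, 15.4219) (39.5571, 26.9712) (42.2835, 51) (0, 51)]  |A|=1211.6935
5. ⊥bis P0·P4 via (36.435,31.805): [(0, 24.2415) (40.1941, 32.5854) (42.2835, 51) (0, 51)]  |A|=927.0853
6. ⊥bis P0·P5 via (41.57,28.73): [(0, 24.2415) (40.1941, 32.5854) (42.2835, 51) (0, 51)]  |A|=927.0853
7. canonical 4-gon: [(0, 24.2415) (40.1941, 32.5854) (42.2835, 51) (0, 51)]
8. shoelace: 927.0853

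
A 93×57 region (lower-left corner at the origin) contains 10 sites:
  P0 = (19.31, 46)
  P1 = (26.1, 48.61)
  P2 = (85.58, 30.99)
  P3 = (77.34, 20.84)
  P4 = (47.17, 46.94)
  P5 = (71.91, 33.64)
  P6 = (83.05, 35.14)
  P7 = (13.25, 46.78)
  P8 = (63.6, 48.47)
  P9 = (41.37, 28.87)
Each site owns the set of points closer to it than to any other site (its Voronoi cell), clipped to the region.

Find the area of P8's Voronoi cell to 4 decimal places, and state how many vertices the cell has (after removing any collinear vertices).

Area of P8's cell: 392.0839 (4 vertices)

1. box [0,93]×[0,57]: [(0, 0) (93, 0) (93, 57) (0, 57)]
2. ⊥bis P8·P0 via (41.455,47.235): [(44.0892, 0) (93, 0) (93, 57) (40.9104, 57)]  |A|=2878.5098
3. ⊥bis P8·P1 via (44.85,48.54): [(44.6688, 0) (93, 0) (93, 57) (44.8816, 57)]  |A|=2748.8145
4. ⊥bis P8·P2 via (74.59,39.73): [(44.6767, 2.1159) (88.3243, 57) (44.8816, 57)]  |A|=1192.1571
5. ⊥bis P8·P3 via (70.47,34.655): [(44.7504, 21.865) (70.609, 34.7241) (88.3243, 57) (44.8816, 57)]  |A|=937.289
6. ⊥bis P8·P4 via (55.385,47.705): [(57.2141, 28.063) (70.609, 34.7241) (88.3243, 57) (54.5194, 57)]  |A|=579.2948
7. ⊥bis P8·P5 via (67.755,41.055): [(56.587, 34.797) (81.9851, 49.0288) (88.3243, 57) (54.5194, 57)]  |A|=431.4012
8. ⊥bis P8·P6 via (73.325,41.805): [(56.587, 34.797) (75.9632, 45.6545) (83.7388, 57) (54.5194, 57)]  |A|=392.0839
9. ⊥bis P8·P7 via (38.425,47.625): [(56.587, 34.797) (75.9632, 45.6545) (83.7388, 57) (54.5194, 57)]  |A|=392.0839
10. ⊥bis P8·P9 via (52.485,38.67): [(56.587, 34.797) (75.9632, 45.6545) (83.7388, 57) (54.5194, 57)]  |A|=392.0839
11. canonical 4-gon: [(56.587, 34.797) (75.9632, 45.6545) (83.7388, 57) (54.5194, 57)]
12. shoelace: 392.0839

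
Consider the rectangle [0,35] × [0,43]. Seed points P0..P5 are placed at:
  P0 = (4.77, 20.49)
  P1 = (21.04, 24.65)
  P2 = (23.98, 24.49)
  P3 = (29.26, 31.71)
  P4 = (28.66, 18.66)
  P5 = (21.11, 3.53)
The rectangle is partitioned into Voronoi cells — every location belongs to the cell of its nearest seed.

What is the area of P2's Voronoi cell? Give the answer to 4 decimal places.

1. box [0,35]×[0,43]: [(0, 0) (35, 0) (35, 43) (0, 43)]
2. ⊥bis P2·P0 via (14.375,22.49): [(19.058, 0) (35, 0) (35, 43) (10.1043, 43)]  |A|=878.0109
3. ⊥bis P2·P1 via (22.51,24.57): [(21.1729, 0) (35, 0) (35, 43) (23.513, 43)]  |A|=544.2542
4. ⊥bis P2·P3 via (26.62,28.1): [(22.8521, 30.8555) (21.1729, 0) (35, 0) (35, 21.9717)]  |A|=346.777
5. ⊥bis P2·P4 via (26.32,21.575): [(30.7165, 25.1042) (22.8521, 30.8555) (22.1655, 18.24)]  |A|=51.5809
6. ⊥bis P2·P5 via (22.545,14.01): [(30.7165, 25.1042) (22.8521, 30.8555) (22.1655, 18.24)]  |A|=51.5809
7. canonical 3-gon: [(30.7165, 25.1042) (22.8521, 30.8555) (22.1655, 18.24)]
8. shoelace: 51.5809

Area of P2's cell: 51.5809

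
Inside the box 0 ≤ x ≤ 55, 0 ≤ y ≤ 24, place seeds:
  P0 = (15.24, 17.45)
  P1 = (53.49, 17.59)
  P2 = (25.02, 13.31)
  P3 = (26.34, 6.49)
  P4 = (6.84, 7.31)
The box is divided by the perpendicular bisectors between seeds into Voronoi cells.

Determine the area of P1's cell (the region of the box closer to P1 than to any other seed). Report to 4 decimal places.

Area of P1's cell: 344.8794

1. box [0,55]×[0,24]: [(0, 0) (55, 0) (55, 24) (0, 24)]
2. ⊥bis P1·P0 via (34.365,17.52): [(34.4291, 0) (55, 0) (55, 24) (34.3413, 24)]  |A|=494.7551
3. ⊥bis P1·P2 via (39.255,15.45): [(41.5777, 0) (55, 0) (55, 24) (37.9696, 24)]  |A|=365.4324
4. ⊥bis P1·P3 via (39.915,12.04): [(39.6819, 12.6101) (44.8374, 0) (55, 0) (55, 24) (37.9696, 24)]  |A|=344.8794
5. ⊥bis P1·P4 via (30.165,12.45): [(39.6819, 12.6101) (44.8374, 0) (55, 0) (55, 24) (37.9696, 24)]  |A|=344.8794
6. canonical 5-gon: [(39.6819, 12.6101) (44.8374, 0) (55, 0) (55, 24) (37.9696, 24)]
7. shoelace: 344.8794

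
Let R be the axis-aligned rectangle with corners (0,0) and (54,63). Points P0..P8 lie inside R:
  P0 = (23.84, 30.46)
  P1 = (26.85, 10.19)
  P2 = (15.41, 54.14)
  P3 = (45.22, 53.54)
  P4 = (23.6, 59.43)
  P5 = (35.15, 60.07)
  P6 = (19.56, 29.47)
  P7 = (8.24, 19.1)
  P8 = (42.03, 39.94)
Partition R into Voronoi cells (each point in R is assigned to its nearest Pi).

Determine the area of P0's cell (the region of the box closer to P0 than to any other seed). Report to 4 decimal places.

Area of P0's cell: 295.8752

1. box [0,54]×[0,63]: [(0, 0) (54, 0) (54, 63) (0, 63)]
2. ⊥bis P0·P1 via (25.345,20.325): [(0, 16.5614) (54, 24.5801) (54, 63) (0, 63)]  |A|=2291.179
3. ⊥bis P0·P2 via (19.625,42.3): [(0, 35.3136) (0, 16.5614) (54, 24.5801) (54, 54.5374)]  |A|=1315.1546
4. ⊥bis P0·P3 via (34.53,42): [(30.1582, 46.0498) (0, 35.3136) (0, 16.5614) (53.4269, 24.495)]  |A|=950.8701
5. ⊥bis P0·P4 via (23.72,44.945): [(31.2832, 45.0077) (27.1343, 44.9733) (0, 35.3136) (0, 16.5614) (53.4269, 24.495)]  |A|=948.689
6. ⊥bis P0·P5 via (29.495,45.265): [(32.0652, 44.2833) (30.1924, 44.9986) (27.1343, 44.9733) (0, 35.3136) (0, 16.5614) (53.4269, 24.495)]  |A|=948.2904
7. ⊥bis P0·P6 via (21.7,29.965): [(32.0652, 44.2833) (30.1924, 44.9986) (27.1343, 44.9733) (18.906, 42.044) (23.9768, 20.1218) (53.4269, 24.495)]  |A|=499.1864
8. ⊥bis P0·P7 via (16.04,24.78): [(32.0652, 44.2833) (30.1924, 44.9986) (27.1343, 44.9733) (18.906, 42.044) (23.9768, 20.1218) (53.4269, 24.495)]  |A|=499.1864
9. ⊥bis P0·P8 via (32.935,35.2): [(27.8385, 44.9791) (27.1343, 44.9733) (18.906, 42.044) (23.9768, 20.1218) (39.5853, 22.4396)]  |A|=295.8752
10. canonical 5-gon: [(27.8385, 44.9791) (27.1343, 44.9733) (18.906, 42.044) (23.9768, 20.1218) (39.5853, 22.4396)]
11. shoelace: 295.8752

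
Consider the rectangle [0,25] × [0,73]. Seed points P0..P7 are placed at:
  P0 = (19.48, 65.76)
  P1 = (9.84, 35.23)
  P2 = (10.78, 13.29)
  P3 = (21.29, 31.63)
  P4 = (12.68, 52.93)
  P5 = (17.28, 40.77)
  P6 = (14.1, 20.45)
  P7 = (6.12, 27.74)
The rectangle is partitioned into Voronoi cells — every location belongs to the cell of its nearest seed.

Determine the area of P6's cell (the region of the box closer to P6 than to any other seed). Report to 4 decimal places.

Area of P6's cell: 171.9170

1. box [0,25]×[0,73]: [(0, 0) (25, 0) (25, 73) (0, 73)]
2. ⊥bis P6·P0 via (16.79,43.105): [(0, 45.0986) (0, 0) (25, 0) (25, 42.1302)]  |A|=1090.3596
3. ⊥bis P6·P1 via (11.97,27.84): [(0, 24.3899) (0, 0) (25, 0) (25, 31.5956)]  |A|=699.819
4. ⊥bis P6·P2 via (12.44,16.87): [(0, 24.3899) (0, 22.6383) (25, 11.0461) (25, 31.5956)]  |A|=278.7645
5. ⊥bis P6·P3 via (17.695,26.04): [(13.9906, 28.4224) (0, 24.3899) (0, 22.6383) (25, 11.0461) (25, 21.3421)]  |A|=222.3216
6. ⊥bis P6·P4 via (13.39,36.69): [(13.9906, 28.4224) (0, 24.3899) (0, 22.6383) (25, 11.0461) (25, 21.3421)]  |A|=222.3216
7. ⊥bis P6·P5 via (15.69,30.61): [(13.9906, 28.4224) (0, 24.3899) (0, 22.6383) (25, 11.0461) (25, 21.3421)]  |A|=222.3216
8. ⊥bis P6·P7 via (10.11,24.095): [(14.0363, 28.3929) (6.1669, 19.7787) (25, 11.0461) (25, 21.3421)]  |A|=171.917
9. canonical 4-gon: [(14.0363, 28.3929) (6.1669, 19.7787) (25, 11.0461) (25, 21.3421)]
10. shoelace: 171.917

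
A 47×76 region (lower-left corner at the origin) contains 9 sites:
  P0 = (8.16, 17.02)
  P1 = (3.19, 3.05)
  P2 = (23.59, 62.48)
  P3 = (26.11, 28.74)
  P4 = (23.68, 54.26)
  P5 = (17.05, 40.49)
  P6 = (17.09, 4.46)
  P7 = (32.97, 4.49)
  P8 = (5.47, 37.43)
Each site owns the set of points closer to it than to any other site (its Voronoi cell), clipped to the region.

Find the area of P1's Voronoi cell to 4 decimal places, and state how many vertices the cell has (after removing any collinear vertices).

Area of P1's cell: 103.4944 (4 vertices)

1. box [0,47]×[0,76]: [(0, 0) (47, 0) (47, 76) (0, 76)]
2. ⊥bis P1·P0 via (5.675,10.035): [(0, 12.054) (0, 0) (33.882, 0)]  |A|=204.2062
3. ⊥bis P1·P2 via (13.39,32.765): [(0, 12.054) (0, 0) (33.882, 0)]  |A|=204.2062
4. ⊥bis P1·P3 via (14.65,15.895): [(31.5268, 0.8379) (0, 12.054) (0, 0) (32.466, 0)]  |A|=203.6129
5. ⊥bis P1·P4 via (13.435,28.655): [(31.5268, 0.8379) (0, 12.054) (0, 0) (32.466, 0)]  |A|=203.6129
6. ⊥bis P1·P5 via (10.12,21.77): [(31.5268, 0.8379) (0, 12.054) (0, 0) (32.466, 0)]  |A|=203.6129
7. ⊥bis P1·P6 via (10.14,3.755): [(9.6463, 8.6222) (0, 12.054) (0, 0) (10.5209, 0)]  |A|=103.4944
8. ⊥bis P1·P7 via (18.08,3.77): [(9.6463, 8.6222) (0, 12.054) (0, 0) (10.5209, 0)]  |A|=103.4944
9. ⊥bis P1·P8 via (4.33,20.24): [(9.6463, 8.6222) (0, 12.054) (0, 0) (10.5209, 0)]  |A|=103.4944
10. canonical 4-gon: [(9.6463, 8.6222) (0, 12.054) (0, 0) (10.5209, 0)]
11. shoelace: 103.4944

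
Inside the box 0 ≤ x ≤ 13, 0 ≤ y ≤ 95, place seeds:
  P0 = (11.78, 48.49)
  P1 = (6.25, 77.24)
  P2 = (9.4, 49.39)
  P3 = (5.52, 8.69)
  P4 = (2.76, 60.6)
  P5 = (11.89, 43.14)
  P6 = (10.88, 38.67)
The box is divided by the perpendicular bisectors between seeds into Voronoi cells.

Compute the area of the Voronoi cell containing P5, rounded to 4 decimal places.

Area of P5's cell: 33.0919

1. box [0,13]×[0,95]: [(0, 0) (13, 0) (13, 95) (0, 95)]
2. ⊥bis P5·P0 via (11.835,45.815): [(0, 45.5717) (0, 0) (13, 0) (13, 45.839)]  |A|=594.169
3. ⊥bis P5·P1 via (9.07,60.19): [(0, 45.5717) (0, 0) (13, 0) (13, 45.839)]  |A|=594.169
4. ⊥bis P5·P2 via (10.645,46.265): [(9.3893, 45.7647) (0, 42.024) (0, 0) (13, 0) (13, 45.839)]  |A|=577.5142
5. ⊥bis P5·P3 via (8.705,25.915): [(9.3893, 45.7647) (0, 42.024) (0, 27.5246) (13, 25.1208) (13, 45.839)]  |A|=235.3189
6. ⊥bis P5·P4 via (7.325,51.87): [(9.3893, 45.7647) (0, 42.024) (0, 27.5246) (13, 25.1208) (13, 45.839)]  |A|=235.3189
7. ⊥bis P5·P6 via (11.385,40.905): [(9.3893, 45.7647) (2.3279, 42.9515) (13, 40.5401) (13, 45.839)]  |A|=33.0919
8. canonical 4-gon: [(9.3893, 45.7647) (2.3279, 42.9515) (13, 40.5401) (13, 45.839)]
9. shoelace: 33.0919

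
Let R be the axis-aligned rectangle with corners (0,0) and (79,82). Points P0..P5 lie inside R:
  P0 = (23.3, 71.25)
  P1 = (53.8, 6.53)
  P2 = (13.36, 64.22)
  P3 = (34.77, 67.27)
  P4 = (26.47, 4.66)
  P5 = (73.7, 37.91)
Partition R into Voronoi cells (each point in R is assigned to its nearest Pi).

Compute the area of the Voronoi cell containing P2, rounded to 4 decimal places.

1. box [0,79]×[0,82]: [(0, 0) (79, 0) (79, 82) (0, 82)]
2. ⊥bis P2·P0 via (18.33,67.735): [(0, 0) (66.2351, 0) (8.2412, 82) (0, 82)]  |A|=3053.5286
3. ⊥bis P2·P1 via (33.58,35.375): [(0, 11.8358) (38.6853, 38.9538) (8.2412, 82) (0, 82)]  |A|=1534.5379
4. ⊥bis P2·P3 via (24.065,65.745): [(0, 11.8358) (28.8625, 32.0681) (25.1566, 58.0827) (8.2412, 82) (0, 82)]  |A|=1394.0106
5. ⊥bis P2·P4 via (19.915,34.44): [(0, 30.0564) (28.2628, 36.2775) (25.1566, 58.0827) (8.2412, 82) (0, 82)]  |A|=1069.7146
6. ⊥bis P2·P5 via (43.53,51.065): [(0, 30.0564) (28.2628, 36.2775) (25.1566, 58.0827) (8.2412, 82) (0, 82)]  |A|=1069.7146
7. canonical 5-gon: [(0, 30.0564) (28.2628, 36.2775) (25.1566, 58.0827) (8.2412, 82) (0, 82)]
8. shoelace: 1069.7146

Area of P2's cell: 1069.7146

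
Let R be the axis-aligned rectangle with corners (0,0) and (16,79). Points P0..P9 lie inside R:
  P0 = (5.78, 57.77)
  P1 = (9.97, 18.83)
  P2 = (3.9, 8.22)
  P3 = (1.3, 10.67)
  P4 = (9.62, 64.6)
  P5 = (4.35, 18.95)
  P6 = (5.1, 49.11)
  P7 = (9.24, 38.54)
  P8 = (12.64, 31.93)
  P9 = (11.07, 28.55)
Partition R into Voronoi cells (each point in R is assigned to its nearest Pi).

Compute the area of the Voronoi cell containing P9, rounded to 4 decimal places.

Area of P9's cell: 100.6413

1. box [0,16]×[0,79]: [(0, 0) (16, 0) (16, 79) (0, 79)]
2. ⊥bis P9·P0 via (8.425,43.16): [(0, 41.6347) (0, 0) (16, 0) (16, 44.5314)]  |A|=689.3289
3. ⊥bis P9·P1 via (10.52,23.69): [(0, 41.6347) (0, 24.8805) (16, 23.0698) (16, 44.5314)]  |A|=305.726
4. ⊥bis P9·P2 via (7.485,18.385): [(0, 41.6347) (0, 24.8805) (16, 23.0698) (16, 44.5314)]  |A|=305.726
5. ⊥bis P9·P3 via (6.185,19.61): [(0, 41.6347) (0, 24.8805) (16, 23.0698) (16, 44.5314)]  |A|=305.726
6. ⊥bis P9·P4 via (10.345,46.575): [(0, 41.6347) (0, 24.8805) (16, 23.0698) (16, 44.5314)]  |A|=305.726
7. ⊥bis P9·P5 via (7.71,23.75): [(0, 41.6347) (0, 29.147) (7.2703, 24.0578) (16, 23.0698) (16, 44.5314)]  |A|=290.2166
8. ⊥bis P9·P6 via (8.085,38.83): [(0, 36.4824) (0, 29.147) (7.2703, 24.0578) (16, 23.0698) (16, 41.1283)]  |A|=221.7728
9. ⊥bis P9·P7 via (10.155,33.545): [(0, 31.6848) (0, 29.147) (7.2703, 24.0578) (16, 23.0698) (16, 34.6157)]  |A|=131.2915
10. ⊥bis P9·P8 via (11.855,30.24): [(6.2714, 32.8336) (0, 31.6848) (0, 29.147) (7.2703, 24.0578) (16, 23.0698) (16, 28.3147)]  |A|=100.6413
11. canonical 6-gon: [(6.2714, 32.8336) (0, 31.6848) (0, 29.147) (7.2703, 24.0578) (16, 23.0698) (16, 28.3147)]
12. shoelace: 100.6413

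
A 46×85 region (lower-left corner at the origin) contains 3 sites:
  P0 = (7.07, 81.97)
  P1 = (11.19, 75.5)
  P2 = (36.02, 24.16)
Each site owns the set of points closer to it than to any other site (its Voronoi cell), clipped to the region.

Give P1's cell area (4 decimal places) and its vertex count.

Area of P1's cell: 1516.7209 (5 vertices)

1. box [0,46]×[0,85]: [(0, 0) (46, 0) (46, 85) (0, 85)]
2. ⊥bis P1·P0 via (9.13,78.735): [(0, 72.9212) (0, 0) (46, 0) (46, 85) (18.9685, 85)]  |A|=3795.4413
3. ⊥bis P1·P2 via (23.605,49.83): [(0, 72.9212) (0, 38.4137) (46, 60.6611) (46, 85) (18.9685, 85)]  |A|=1516.7209
4. canonical 5-gon: [(0, 72.9212) (0, 38.4137) (46, 60.6611) (46, 85) (18.9685, 85)]
5. shoelace: 1516.7209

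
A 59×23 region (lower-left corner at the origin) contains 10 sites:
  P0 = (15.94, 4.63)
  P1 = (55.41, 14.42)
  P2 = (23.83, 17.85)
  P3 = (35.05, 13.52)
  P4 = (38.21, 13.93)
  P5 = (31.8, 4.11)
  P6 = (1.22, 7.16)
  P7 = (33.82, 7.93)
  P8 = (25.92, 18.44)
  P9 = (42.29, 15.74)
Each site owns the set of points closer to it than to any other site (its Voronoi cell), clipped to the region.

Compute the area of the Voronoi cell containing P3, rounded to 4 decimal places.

Area of P3's cell: 60.8280

1. box [0,59]×[0,23]: [(0, 0) (59, 0) (59, 23) (0, 23)]
2. ⊥bis P3·P0 via (25.495,9.075): [(29.7167, 0) (59, 0) (59, 23) (19.0171, 23)]  |A|=796.5616
3. ⊥bis P3·P1 via (45.23,13.97): [(29.7167, 0) (45.8475, 0) (44.8308, 23) (19.0171, 23)]  |A|=482.3629
4. ⊥bis P3·P2 via (29.44,15.685): [(26.257, 7.4371) (29.7167, 0) (45.8475, 0) (44.8308, 23) (32.263, 23)]  |A|=379.2901
5. ⊥bis P3·P4 via (36.63,13.725): [(26.257, 7.4371) (29.7167, 0) (38.4108, 0) (35.4266, 23) (32.263, 23)]  |A|=185.6187
6. ⊥bis P3·P5 via (33.425,8.815): [(27.5692, 10.8374) (37.4473, 7.4258) (35.4266, 23) (32.263, 23)]  |A|=92.7133
7. ⊥bis P3·P6 via (18.135,10.34): [(27.5692, 10.8374) (37.4473, 7.4258) (35.4266, 23) (32.263, 23)]  |A|=92.7133
8. ⊥bis P3·P7 via (34.435,10.725): [(28.0666, 12.1263) (37.0952, 10.1397) (35.4266, 23) (32.263, 23)]  |A|=73.5979
9. ⊥bis P3·P8 via (30.485,15.98): [(28.3721, 12.0591) (37.0952, 10.1397) (35.4266, 23) (34.268, 23)]  |A|=60.828
10. ⊥bis P3·P9 via (38.67,14.63): [(28.3721, 12.0591) (37.0952, 10.1397) (35.4266, 23) (34.268, 23)]  |A|=60.828
11. canonical 4-gon: [(28.3721, 12.0591) (37.0952, 10.1397) (35.4266, 23) (34.268, 23)]
12. shoelace: 60.828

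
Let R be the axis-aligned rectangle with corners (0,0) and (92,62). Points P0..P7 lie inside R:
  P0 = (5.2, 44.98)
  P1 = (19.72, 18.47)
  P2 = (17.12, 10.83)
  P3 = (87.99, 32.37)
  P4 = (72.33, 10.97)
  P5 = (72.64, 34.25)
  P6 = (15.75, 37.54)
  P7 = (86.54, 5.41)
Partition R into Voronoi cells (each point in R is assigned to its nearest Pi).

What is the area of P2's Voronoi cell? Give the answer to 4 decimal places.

1. box [0,92]×[0,62]: [(0, 0) (92, 0) (92, 62) (0, 62)]
2. ⊥bis P2·P0 via (11.16,27.905): [(0, 24.0096) (0, 0) (92, 0) (92, 56.1221)]  |A|=3686.0576
3. ⊥bis P2·P1 via (18.42,14.65): [(0, 20.9186) (0, 0) (61.4685, 0)]  |A|=642.9167
4. ⊥bis P2·P3 via (52.555,21.6): [(58.8491, 0.8914) (0, 20.9186) (0, 0) (59.12, 0)]  |A|=641.87
5. ⊥bis P2·P4 via (44.725,10.9): [(44.7382, 5.6935) (0, 20.9186) (0, 0) (44.7526, 0)]  |A|=595.3305
6. ⊥bis P2·P5 via (44.88,22.54): [(44.7382, 5.6935) (0, 20.9186) (0, 0) (44.7526, 0)]  |A|=595.3305
7. ⊥bis P2·P6 via (16.435,24.185): [(44.7382, 5.6935) (0, 20.9186) (0, 0) (44.7526, 0)]  |A|=595.3305
8. ⊥bis P2·P7 via (51.83,8.12): [(44.7382, 5.6935) (0, 20.9186) (0, 0) (44.7526, 0)]  |A|=595.3305
9. canonical 4-gon: [(44.7382, 5.6935) (0, 20.9186) (0, 0) (44.7526, 0)]
10. shoelace: 595.3305

Area of P2's cell: 595.3305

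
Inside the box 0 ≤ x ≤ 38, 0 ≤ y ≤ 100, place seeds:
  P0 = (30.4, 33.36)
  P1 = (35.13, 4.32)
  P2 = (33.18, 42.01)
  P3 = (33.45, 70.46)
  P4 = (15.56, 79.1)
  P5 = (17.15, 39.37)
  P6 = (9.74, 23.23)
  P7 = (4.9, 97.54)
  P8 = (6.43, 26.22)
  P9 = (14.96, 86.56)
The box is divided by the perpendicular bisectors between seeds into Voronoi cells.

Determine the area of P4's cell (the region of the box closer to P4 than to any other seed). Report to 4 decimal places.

1. box [0,38]×[0,100]: [(0, 0) (38, 0) (38, 100) (0, 100)]
2. ⊥bis P4·P0 via (22.98,56.23): [(0, 48.7743) (38, 61.1031) (38, 100) (0, 100)]  |A|=1712.3287
3. ⊥bis P4·P1 via (25.345,41.71): [(0, 48.7743) (38, 61.1031) (38, 100) (0, 100)]  |A|=1712.3287
4. ⊥bis P4·P2 via (24.37,60.555): [(0, 48.9778) (38, 67.0301) (38, 100) (0, 100)]  |A|=1595.8509
5. ⊥bis P4·P3 via (24.505,74.78): [(0, 48.9778) (15.6297, 56.4028) (36.685, 100) (0, 100)]  |A|=1198.4134
6. ⊥bis P4·P5 via (16.355,59.235): [(0, 58.5805) (17.0102, 59.2612) (36.685, 100) (0, 100)]  |A|=1099.5287
7. ⊥bis P4·P6 via (12.65,51.165): [(0, 58.5805) (17.0102, 59.2612) (36.685, 100) (0, 100)]  |A|=1099.5287
8. ⊥bis P4·P7 via (10.23,88.32): [(0, 82.4061) (0, 58.5805) (17.0102, 59.2612) (36.685, 100) (30.4344, 100)]  |A|=831.7989
9. ⊥bis P4·P8 via (10.995,52.66): [(0, 82.4061) (0, 58.5805) (17.0102, 59.2612) (36.685, 100) (30.4344, 100)]  |A|=831.7989
10. ⊥bis P4·P9 via (15.26,82.83): [(0, 81.6027) (0, 58.5805) (17.0102, 59.2612) (28.9235, 83.9289)]  |A|=538.6872
11. canonical 4-gon: [(0, 81.6027) (0, 58.5805) (17.0102, 59.2612) (28.9235, 83.9289)]
12. shoelace: 538.6872

Area of P4's cell: 538.6872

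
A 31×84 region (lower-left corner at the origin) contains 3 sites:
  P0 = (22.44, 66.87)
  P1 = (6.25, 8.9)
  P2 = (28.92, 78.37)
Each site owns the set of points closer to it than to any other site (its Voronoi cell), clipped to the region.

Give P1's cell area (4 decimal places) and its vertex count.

1. box [0,31]×[0,84]: [(0, 0) (31, 0) (31, 84) (0, 84)]
2. ⊥bis P1·P0 via (14.345,37.885): [(0, 41.8913) (0, 0) (31, 0) (31, 33.2336)]  |A|=1164.4353
3. ⊥bis P1·P2 via (17.585,43.635): [(0, 41.8913) (0, 0) (31, 0) (31, 33.2336)]  |A|=1164.4353
4. canonical 4-gon: [(0, 41.8913) (0, 0) (31, 0) (31, 33.2336)]
5. shoelace: 1164.4353

Area of P1's cell: 1164.4353 (4 vertices)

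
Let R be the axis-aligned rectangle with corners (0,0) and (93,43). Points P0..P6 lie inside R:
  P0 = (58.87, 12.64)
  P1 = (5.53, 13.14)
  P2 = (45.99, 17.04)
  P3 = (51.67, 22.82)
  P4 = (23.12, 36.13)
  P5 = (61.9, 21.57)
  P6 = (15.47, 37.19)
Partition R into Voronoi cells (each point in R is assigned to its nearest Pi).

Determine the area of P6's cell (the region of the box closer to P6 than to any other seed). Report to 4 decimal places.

Area of P6's cell: 325.1121

1. box [0,93]×[0,43]: [(0, 0) (93, 0) (93, 43) (0, 43)]
2. ⊥bis P6·P0 via (37.17,24.915): [(0, 0) (23.0764, 0) (47.4001, 43) (0, 43)]  |A|=1515.2445
3. ⊥bis P6·P1 via (10.5,25.165): [(0, 29.5047) (32.2309, 16.1835) (47.4001, 43) (0, 43)]  |A|=853.0348
4. ⊥bis P6·P2 via (30.73,27.115): [(0, 29.5047) (25.3817, 19.0143) (41.2176, 43) (0, 43)]  |A|=665.584
5. ⊥bis P6·P3 via (33.57,30.005): [(0, 29.5047) (25.3817, 19.0143) (34.9753, 33.545) (38.7285, 43) (0, 43)]  |A|=653.8167
6. ⊥bis P6·P4 via (19.295,36.66): [(0, 29.5047) (17.3121, 22.3495) (20.1735, 43) (0, 43)]  |A|=325.1121
7. ⊥bis P6·P5 via (38.685,29.38): [(0, 29.5047) (17.3121, 22.3495) (20.1735, 43) (0, 43)]  |A|=325.1121
8. canonical 4-gon: [(0, 29.5047) (17.3121, 22.3495) (20.1735, 43) (0, 43)]
9. shoelace: 325.1121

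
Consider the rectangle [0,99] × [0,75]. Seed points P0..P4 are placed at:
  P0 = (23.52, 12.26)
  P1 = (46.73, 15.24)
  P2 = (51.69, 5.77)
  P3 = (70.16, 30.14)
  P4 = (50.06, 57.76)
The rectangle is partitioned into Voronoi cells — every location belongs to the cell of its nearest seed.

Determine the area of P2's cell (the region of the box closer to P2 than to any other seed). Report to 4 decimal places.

1. box [0,99]×[0,75]: [(0, 0) (99, 0) (99, 75) (0, 75)]
2. ⊥bis P2·P0 via (37.605,9.015): [(35.5281, 0) (99, 0) (99, 75) (52.8071, 75)]  |A|=4112.4321
3. ⊥bis P2·P1 via (49.21,10.505): [(36.4029, 3.7972) (35.5281, 0) (99, 0) (99, 36.583)]  |A|=1265.5007
4. ⊥bis P2·P3 via (60.925,17.955): [(61.9504, 17.1779) (36.4029, 3.7972) (35.5281, 0) (84.6155, 0)]  |A|=464.26
5. ⊥bis P2·P4 via (50.875,31.765): [(61.9504, 17.1779) (36.4029, 3.7972) (35.5281, 0) (84.6155, 0)]  |A|=464.26
6. canonical 4-gon: [(61.9504, 17.1779) (36.4029, 3.7972) (35.5281, 0) (84.6155, 0)]
7. shoelace: 464.26

Area of P2's cell: 464.2600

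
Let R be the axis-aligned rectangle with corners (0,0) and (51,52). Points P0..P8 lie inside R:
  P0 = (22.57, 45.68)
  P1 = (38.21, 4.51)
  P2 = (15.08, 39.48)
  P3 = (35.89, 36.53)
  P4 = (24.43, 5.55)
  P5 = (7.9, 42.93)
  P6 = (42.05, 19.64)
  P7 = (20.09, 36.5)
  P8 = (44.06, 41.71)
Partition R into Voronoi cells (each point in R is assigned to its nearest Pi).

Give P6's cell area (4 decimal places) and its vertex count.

Area of P6's cell: 358.7705 (6 vertices)

1. box [0,51]×[0,52]: [(0, 0) (51, 0) (51, 52) (0, 52)]
2. ⊥bis P6·P0 via (32.31,32.66): [(0, 8.4895) (0, 0) (51, 0) (51, 46.6416)]  |A|=1405.8444
3. ⊥bis P6·P1 via (40.13,12.075): [(13.7446, 18.7716) (51, 9.3162) (51, 46.6416)]  |A|=695.2863
4. ⊥bis P6·P2 via (28.565,29.56): [(29.0532, 30.2237) (19.5456, 17.2993) (51, 9.3162) (51, 46.6416)]  |A|=650.8001
5. ⊥bis P6·P3 via (38.97,28.085): [(23.2669, 22.3579) (19.5456, 17.2993) (51, 9.3162) (51, 32.4725)]  |A|=415.5086
6. ⊥bis P6·P4 via (33.24,12.595): [(24.9439, 22.9695) (32.0073, 14.1365) (51, 9.3162) (51, 32.4725)]  |A|=368.5382
7. ⊥bis P6·P5 via (24.975,31.285): [(24.9439, 22.9695) (32.0073, 14.1365) (51, 9.3162) (51, 32.4725)]  |A|=368.5382
8. ⊥bis P6·P7 via (31.07,28.07): [(28.0136, 24.0891) (26.0715, 21.5595) (32.0073, 14.1365) (51, 9.3162) (51, 32.4725)]  |A|=365.7429
9. ⊥bis P6·P8 via (43.055,30.675): [(45.4687, 30.4552) (28.0136, 24.0891) (26.0715, 21.5595) (32.0073, 14.1365) (51, 9.3162) (51, 29.9514)]  |A|=358.7705
10. canonical 6-gon: [(45.4687, 30.4552) (28.0136, 24.0891) (26.0715, 21.5595) (32.0073, 14.1365) (51, 9.3162) (51, 29.9514)]
11. shoelace: 358.7705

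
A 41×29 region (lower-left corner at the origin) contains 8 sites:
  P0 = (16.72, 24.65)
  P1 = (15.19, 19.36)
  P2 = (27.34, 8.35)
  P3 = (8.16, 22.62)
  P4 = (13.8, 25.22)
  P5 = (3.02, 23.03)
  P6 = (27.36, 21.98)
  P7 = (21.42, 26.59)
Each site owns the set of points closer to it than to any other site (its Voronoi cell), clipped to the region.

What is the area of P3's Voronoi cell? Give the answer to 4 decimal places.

Area of P3's cell: 88.1506

1. box [0,41]×[0,29]: [(0, 0) (41, 0) (41, 29) (0, 29)]
2. ⊥bis P3·P0 via (12.44,23.635): [(0, 0) (18.045, 0) (11.1677, 29) (0, 29)]  |A|=423.5845
3. ⊥bis P3·P1 via (11.675,20.99): [(0, 0) (1.9414, 0) (12.5962, 22.9765) (11.1677, 29) (0, 29)]  |A|=238.582
4. ⊥bis P3·P2 via (17.75,15.485): [(0, 0) (1.9414, 0) (12.5962, 22.9765) (11.1677, 29) (0, 29)]  |A|=238.582
5. ⊥bis P3·P4 via (10.98,23.92): [(0, 0) (1.9414, 0) (12.0038, 21.6991) (8.6382, 29) (0, 29)]  |A|=226.6517
6. ⊥bis P3·P5 via (5.59,22.825): [(4.1491, 4.7608) (12.0038, 21.6991) (8.6382, 29) (6.0826, 29)]  |A|=88.1506
7. ⊥bis P3·P6 via (17.76,22.3): [(4.1491, 4.7608) (12.0038, 21.6991) (8.6382, 29) (6.0826, 29)]  |A|=88.1506
8. ⊥bis P3·P7 via (14.79,24.605): [(4.1491, 4.7608) (12.0038, 21.6991) (8.6382, 29) (6.0826, 29)]  |A|=88.1506
9. canonical 4-gon: [(4.1491, 4.7608) (12.0038, 21.6991) (8.6382, 29) (6.0826, 29)]
10. shoelace: 88.1506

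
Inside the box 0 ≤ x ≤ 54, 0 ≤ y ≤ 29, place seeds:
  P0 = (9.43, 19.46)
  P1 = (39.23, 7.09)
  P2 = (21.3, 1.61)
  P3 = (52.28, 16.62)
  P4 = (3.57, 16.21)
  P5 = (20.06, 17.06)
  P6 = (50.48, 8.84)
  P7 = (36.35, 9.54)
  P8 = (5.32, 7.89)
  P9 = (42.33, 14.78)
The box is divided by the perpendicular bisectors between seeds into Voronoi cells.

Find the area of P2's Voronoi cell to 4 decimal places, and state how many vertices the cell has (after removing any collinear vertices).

1. box [0,54]×[0,29]: [(0, 0) (54, 0) (54, 29) (0, 29)]
2. ⊥bis P2·P0 via (15.365,10.535): [(0, 0.3175) (0, 0) (54, 0) (54, 29) (43.1325, 29)]  |A|=947.4258
3. ⊥bis P2·P1 via (30.265,4.35): [(26.1772, 17.7249) (0, 0.3175) (0, 0) (31.5945, 0)]  |A|=284.1609
4. ⊥bis P2·P3 via (36.79,9.115): [(26.1772, 17.7249) (0, 0.3175) (0, 0) (31.5945, 0)]  |A|=284.1609
5. ⊥bis P2·P4 via (12.435,8.91): [(26.1772, 17.7249) (11.8463, 8.1951) (5.0979, 0) (31.5945, 0)]  |A|=261.3912
6. ⊥bis P2·P5 via (20.68,9.335): [(28.5484, 9.9665) (12.5832, 8.6852) (11.8463, 8.1951) (5.0979, 0) (31.5945, 0)]  |A|=197.9396
7. ⊥bis P2·P6 via (35.89,5.225): [(28.5484, 9.9665) (12.5832, 8.6852) (11.8463, 8.1951) (5.0979, 0) (31.5945, 0)]  |A|=197.9396
8. ⊥bis P2·P7 via (28.825,5.575): [(31.3624, 0.7593) (26.5937, 9.8096) (12.5832, 8.6852) (11.8463, 8.1951) (5.0979, 0) (31.5945, 0)]  |A|=188.7203
9. ⊥bis P2·P8 via (13.31,4.75): [(31.3624, 0.7593) (26.5937, 9.8096) (14.9305, 8.8736) (11.4433, 0) (31.5945, 0)]  |A|=149.7132
10. ⊥bis P2·P9 via (31.815,8.195): [(31.3624, 0.7593) (26.5937, 9.8096) (14.9305, 8.8736) (11.4433, 0) (31.5945, 0)]  |A|=149.7132
11. canonical 5-gon: [(31.3624, 0.7593) (26.5937, 9.8096) (14.9305, 8.8736) (11.4433, 0) (31.5945, 0)]
12. shoelace: 149.7132

Area of P2's cell: 149.7132 (5 vertices)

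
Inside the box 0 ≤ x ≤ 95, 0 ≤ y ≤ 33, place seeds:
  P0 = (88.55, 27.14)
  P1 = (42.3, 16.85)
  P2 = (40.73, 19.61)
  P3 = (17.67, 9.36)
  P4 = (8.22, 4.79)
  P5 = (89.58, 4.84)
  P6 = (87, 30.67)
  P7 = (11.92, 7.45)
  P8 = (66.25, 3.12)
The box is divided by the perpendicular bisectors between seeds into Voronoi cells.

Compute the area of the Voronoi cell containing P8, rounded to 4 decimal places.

1. box [0,95]×[0,33]: [(0, 0) (95, 0) (95, 33) (0, 33)]
2. ⊥bis P8·P0 via (77.4,15.13): [(0, 0) (93.697, 0) (58.1517, 33) (0, 33)]  |A|=2505.503
3. ⊥bis P8·P1 via (54.275,9.985): [(48.5508, 0) (93.697, 0) (64.2326, 27.3545)]  |A|=617.4763
4. ⊥bis P8·P2 via (53.49,11.365): [(48.5508, 0) (93.697, 0) (64.2326, 27.3545)]  |A|=617.4763
5. ⊥bis P8·P3 via (41.96,6.24): [(48.5508, 0) (93.697, 0) (64.2326, 27.3545)]  |A|=617.4763
6. ⊥bis P8·P4 via (37.235,3.955): [(48.5508, 0) (93.697, 0) (64.2326, 27.3545)]  |A|=617.4763
7. ⊥bis P8·P5 via (77.915,3.98): [(48.5508, 0) (78.2084, 0) (77.0704, 15.436) (64.2326, 27.3545)]  |A|=497.9357
8. ⊥bis P8·P6 via (76.625,16.895): [(63.7818, 26.5682) (48.5508, 0) (78.2084, 0) (77.0704, 15.436) (70.6581, 21.3891)]  |A|=494.0648
9. ⊥bis P8·P7 via (39.085,5.285): [(63.7818, 26.5682) (48.5508, 0) (78.2084, 0) (77.0704, 15.436) (70.6581, 21.3891)]  |A|=494.0648
10. canonical 5-gon: [(63.7818, 26.5682) (48.5508, 0) (78.2084, 0) (77.0704, 15.436) (70.6581, 21.3891)]
11. shoelace: 494.0648

Area of P8's cell: 494.0648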